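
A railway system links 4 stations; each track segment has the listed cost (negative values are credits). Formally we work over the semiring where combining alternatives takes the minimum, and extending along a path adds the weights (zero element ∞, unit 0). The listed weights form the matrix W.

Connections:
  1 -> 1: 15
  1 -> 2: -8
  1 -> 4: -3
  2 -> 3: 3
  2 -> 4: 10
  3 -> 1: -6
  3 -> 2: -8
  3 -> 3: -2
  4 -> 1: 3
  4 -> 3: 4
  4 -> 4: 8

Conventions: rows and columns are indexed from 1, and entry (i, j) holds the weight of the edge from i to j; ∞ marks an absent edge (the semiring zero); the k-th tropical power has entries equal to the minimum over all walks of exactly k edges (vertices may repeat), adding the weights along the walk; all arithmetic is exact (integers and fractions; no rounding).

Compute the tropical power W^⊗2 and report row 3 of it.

W^⊗2:
  [0, 7, -5, 2]
  [-3, -5, 1, 18]
  [-8, -14, -5, -9]
  [-2, -5, 2, 0]
Answer: row 3 of W^⊗2 = [-8, -14, -5, -9]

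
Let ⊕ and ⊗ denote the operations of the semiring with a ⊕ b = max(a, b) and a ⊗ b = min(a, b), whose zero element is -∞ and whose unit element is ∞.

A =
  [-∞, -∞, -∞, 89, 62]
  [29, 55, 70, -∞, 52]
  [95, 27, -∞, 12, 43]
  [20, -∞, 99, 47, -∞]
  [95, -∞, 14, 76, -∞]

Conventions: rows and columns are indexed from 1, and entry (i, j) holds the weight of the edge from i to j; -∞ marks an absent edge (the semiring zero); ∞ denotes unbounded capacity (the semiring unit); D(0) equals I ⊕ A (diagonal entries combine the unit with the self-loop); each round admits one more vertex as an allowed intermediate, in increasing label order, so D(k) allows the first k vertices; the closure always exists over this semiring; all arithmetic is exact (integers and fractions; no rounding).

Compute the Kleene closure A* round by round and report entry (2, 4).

D(0):
  [∞, -∞, -∞, 89, 62]
  [29, ∞, 70, -∞, 52]
  [95, 27, ∞, 12, 43]
  [20, -∞, 99, ∞, -∞]
  [95, -∞, 14, 76, ∞]
D(1):
  [∞, -∞, -∞, 89, 62]
  [29, ∞, 70, 29, 52]
  [95, 27, ∞, 89, 62]
  [20, -∞, 99, ∞, 20]
  [95, -∞, 14, 89, ∞]
D(2):
  [∞, -∞, -∞, 89, 62]
  [29, ∞, 70, 29, 52]
  [95, 27, ∞, 89, 62]
  [20, -∞, 99, ∞, 20]
  [95, -∞, 14, 89, ∞]
D(3):
  [∞, -∞, -∞, 89, 62]
  [70, ∞, 70, 70, 62]
  [95, 27, ∞, 89, 62]
  [95, 27, 99, ∞, 62]
  [95, 14, 14, 89, ∞]
D(4):
  [∞, 27, 89, 89, 62]
  [70, ∞, 70, 70, 62]
  [95, 27, ∞, 89, 62]
  [95, 27, 99, ∞, 62]
  [95, 27, 89, 89, ∞]
D(5):
  [∞, 27, 89, 89, 62]
  [70, ∞, 70, 70, 62]
  [95, 27, ∞, 89, 62]
  [95, 27, 99, ∞, 62]
  [95, 27, 89, 89, ∞]
Answer: A*[2][4] = 70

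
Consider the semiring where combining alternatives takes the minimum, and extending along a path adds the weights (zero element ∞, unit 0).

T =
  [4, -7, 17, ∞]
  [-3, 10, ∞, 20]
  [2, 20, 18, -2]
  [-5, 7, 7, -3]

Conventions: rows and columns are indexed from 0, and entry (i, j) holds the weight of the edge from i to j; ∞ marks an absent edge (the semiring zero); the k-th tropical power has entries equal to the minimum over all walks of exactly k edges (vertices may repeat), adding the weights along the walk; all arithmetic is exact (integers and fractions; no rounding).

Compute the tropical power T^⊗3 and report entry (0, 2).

T^⊗2:
  [-10, -3, 21, 13]
  [1, -10, 14, 17]
  [-7, -5, 5, -5]
  [-8, -12, 4, -6]
T^⊗3:
  [-6, -17, 7, 10]
  [-13, -6, 18, 10]
  [-10, -14, 2, -8]
  [-15, -15, 1, -9]
Key observation: the optimum is the walk 0->1->0->2, with weight (-7) + (-3) + 17 = 7.
Optimal value attained by: walk 0->1->0->2.
Answer: (T^⊗3)[0][2] = 7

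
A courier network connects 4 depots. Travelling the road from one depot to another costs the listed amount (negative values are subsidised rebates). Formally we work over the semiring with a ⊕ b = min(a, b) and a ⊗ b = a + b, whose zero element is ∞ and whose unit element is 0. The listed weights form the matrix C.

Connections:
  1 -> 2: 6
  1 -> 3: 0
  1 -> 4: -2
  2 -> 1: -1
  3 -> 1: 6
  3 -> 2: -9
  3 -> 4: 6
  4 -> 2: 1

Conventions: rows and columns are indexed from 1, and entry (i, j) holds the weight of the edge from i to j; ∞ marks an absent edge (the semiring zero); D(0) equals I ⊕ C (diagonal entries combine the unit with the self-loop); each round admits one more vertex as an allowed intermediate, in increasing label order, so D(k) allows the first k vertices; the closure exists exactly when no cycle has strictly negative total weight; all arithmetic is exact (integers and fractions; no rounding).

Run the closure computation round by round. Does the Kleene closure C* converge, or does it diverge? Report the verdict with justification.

D(0):
  [0, 6, 0, -2]
  [-1, 0, ∞, ∞]
  [6, -9, 0, 6]
  [∞, 1, ∞, 0]
D(1):
  [0, 6, 0, -2]
  [-1, 0, -1, -3]
  [6, -9, 0, 4]
  [∞, 1, ∞, 0]
Detection: at round 2, diagonal entry (3, 3) turns strictly negative.
Key observation: the cycle 3->2->1->3 has total weight (-9) + (-1) + 0, which is strictly negative.
Answer: DIVERGES — negative cycle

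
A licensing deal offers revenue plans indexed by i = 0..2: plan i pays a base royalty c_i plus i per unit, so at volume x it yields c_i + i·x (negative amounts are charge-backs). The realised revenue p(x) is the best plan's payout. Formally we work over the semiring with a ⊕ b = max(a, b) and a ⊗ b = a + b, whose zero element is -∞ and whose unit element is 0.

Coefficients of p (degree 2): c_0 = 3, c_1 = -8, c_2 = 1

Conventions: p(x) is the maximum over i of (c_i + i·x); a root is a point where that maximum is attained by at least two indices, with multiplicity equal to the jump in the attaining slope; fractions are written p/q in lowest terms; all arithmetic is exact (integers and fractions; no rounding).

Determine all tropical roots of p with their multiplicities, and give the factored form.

hull edge (i=0, c=3) to (i=2, c=1): slope -1, span 2
Factored form: p(x) = 1 ⊗ (x ⊕ 1) ⊗ (x ⊕ 1)
Answer: roots = 1 (mult 2)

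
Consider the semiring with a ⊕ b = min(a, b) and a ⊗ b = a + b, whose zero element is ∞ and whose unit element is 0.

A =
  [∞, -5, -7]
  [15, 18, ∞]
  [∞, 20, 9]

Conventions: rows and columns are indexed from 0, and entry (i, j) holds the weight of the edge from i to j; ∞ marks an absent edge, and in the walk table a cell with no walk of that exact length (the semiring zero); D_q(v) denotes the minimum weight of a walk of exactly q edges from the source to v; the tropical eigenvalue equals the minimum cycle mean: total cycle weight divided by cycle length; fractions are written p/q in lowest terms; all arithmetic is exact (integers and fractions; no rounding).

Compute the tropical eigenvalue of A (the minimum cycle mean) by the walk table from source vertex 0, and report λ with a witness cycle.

q=0: [0, ∞, ∞]
q=1: [∞, -5, -7]
q=2: [10, 13, 2]
q=3: [28, 5, 3]
Optimal cycle mean attained by: cycle 0->1->0, total (-5) + 15, length 2.
Answer: λ = 5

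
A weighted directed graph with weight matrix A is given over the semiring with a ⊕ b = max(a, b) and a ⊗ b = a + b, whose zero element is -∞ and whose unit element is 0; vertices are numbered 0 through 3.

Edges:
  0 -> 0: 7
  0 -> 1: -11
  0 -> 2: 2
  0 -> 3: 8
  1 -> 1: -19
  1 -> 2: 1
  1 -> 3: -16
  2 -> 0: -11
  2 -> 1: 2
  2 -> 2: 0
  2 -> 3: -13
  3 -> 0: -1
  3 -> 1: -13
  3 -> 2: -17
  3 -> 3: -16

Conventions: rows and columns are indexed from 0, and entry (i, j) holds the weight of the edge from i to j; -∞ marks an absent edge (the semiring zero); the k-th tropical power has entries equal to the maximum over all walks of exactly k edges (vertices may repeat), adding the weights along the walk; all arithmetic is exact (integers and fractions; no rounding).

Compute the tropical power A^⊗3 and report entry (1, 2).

A^⊗2:
  [14, 4, 9, 15]
  [-10, 3, 1, -12]
  [-4, 2, 3, -3]
  [6, -12, 1, 7]
A^⊗3:
  [21, 11, 16, 22]
  [-3, 3, 4, -2]
  [3, 5, 3, 4]
  [13, 3, 8, 14]
Key observation: the optimum is the walk 1->2->1->2, with weight 1 + 2 + 1 = 4.
Optimal value attained by: walk 1->2->1->2.
Answer: (A^⊗3)[1][2] = 4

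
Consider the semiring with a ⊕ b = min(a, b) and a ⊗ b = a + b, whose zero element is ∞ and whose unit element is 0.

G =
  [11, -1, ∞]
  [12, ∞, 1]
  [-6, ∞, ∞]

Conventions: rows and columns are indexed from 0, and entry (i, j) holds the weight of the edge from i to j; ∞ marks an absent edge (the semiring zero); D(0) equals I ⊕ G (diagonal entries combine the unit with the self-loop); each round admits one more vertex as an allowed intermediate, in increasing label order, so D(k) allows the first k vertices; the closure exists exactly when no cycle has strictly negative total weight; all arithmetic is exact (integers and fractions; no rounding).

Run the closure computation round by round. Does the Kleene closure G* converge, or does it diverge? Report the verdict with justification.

D(0):
  [0, -1, ∞]
  [12, 0, 1]
  [-6, ∞, 0]
D(1):
  [0, -1, ∞]
  [12, 0, 1]
  [-6, -7, 0]
Detection: at round 2, diagonal entry (2, 2) turns strictly negative.
Key observation: the cycle 2->0->1->2 has total weight (-6) + (-1) + 1, which is strictly negative.
Answer: DIVERGES — negative cycle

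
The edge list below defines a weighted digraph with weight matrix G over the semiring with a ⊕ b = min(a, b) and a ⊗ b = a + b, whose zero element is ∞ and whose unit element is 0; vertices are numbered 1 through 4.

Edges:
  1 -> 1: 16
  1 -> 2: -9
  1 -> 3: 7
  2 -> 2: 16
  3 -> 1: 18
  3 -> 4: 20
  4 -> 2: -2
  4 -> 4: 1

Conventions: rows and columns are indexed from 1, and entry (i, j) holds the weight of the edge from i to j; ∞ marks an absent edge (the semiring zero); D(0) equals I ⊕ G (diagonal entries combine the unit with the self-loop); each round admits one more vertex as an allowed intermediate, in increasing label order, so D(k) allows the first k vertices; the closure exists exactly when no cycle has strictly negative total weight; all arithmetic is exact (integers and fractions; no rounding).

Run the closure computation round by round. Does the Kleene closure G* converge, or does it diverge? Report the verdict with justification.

D(0):
  [0, -9, 7, ∞]
  [∞, 0, ∞, ∞]
  [18, ∞, 0, 20]
  [∞, -2, ∞, 0]
D(1):
  [0, -9, 7, ∞]
  [∞, 0, ∞, ∞]
  [18, 9, 0, 20]
  [∞, -2, ∞, 0]
D(2):
  [0, -9, 7, ∞]
  [∞, 0, ∞, ∞]
  [18, 9, 0, 20]
  [∞, -2, ∞, 0]
D(3):
  [0, -9, 7, 27]
  [∞, 0, ∞, ∞]
  [18, 9, 0, 20]
  [∞, -2, ∞, 0]
D(4):
  [0, -9, 7, 27]
  [∞, 0, ∞, ∞]
  [18, 9, 0, 20]
  [∞, -2, ∞, 0]
Key observation: every diagonal entry stays at the unit through all rounds, so no improving cycle exists.
Answer: CONVERGES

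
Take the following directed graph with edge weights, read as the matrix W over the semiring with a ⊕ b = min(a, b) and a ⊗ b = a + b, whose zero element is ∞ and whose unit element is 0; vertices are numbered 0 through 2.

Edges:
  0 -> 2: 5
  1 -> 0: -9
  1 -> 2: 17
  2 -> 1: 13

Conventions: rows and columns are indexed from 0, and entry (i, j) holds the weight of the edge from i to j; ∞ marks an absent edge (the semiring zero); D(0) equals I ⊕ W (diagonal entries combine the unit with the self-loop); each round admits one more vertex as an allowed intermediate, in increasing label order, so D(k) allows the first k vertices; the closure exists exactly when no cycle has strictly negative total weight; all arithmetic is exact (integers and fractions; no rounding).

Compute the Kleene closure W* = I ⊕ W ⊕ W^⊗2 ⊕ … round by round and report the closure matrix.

D(0):
  [0, ∞, 5]
  [-9, 0, 17]
  [∞, 13, 0]
D(1):
  [0, ∞, 5]
  [-9, 0, -4]
  [∞, 13, 0]
D(2):
  [0, ∞, 5]
  [-9, 0, -4]
  [4, 13, 0]
D(3):
  [0, 18, 5]
  [-9, 0, -4]
  [4, 13, 0]
Answer: W* = [[0, 18, 5], [-9, 0, -4], [4, 13, 0]]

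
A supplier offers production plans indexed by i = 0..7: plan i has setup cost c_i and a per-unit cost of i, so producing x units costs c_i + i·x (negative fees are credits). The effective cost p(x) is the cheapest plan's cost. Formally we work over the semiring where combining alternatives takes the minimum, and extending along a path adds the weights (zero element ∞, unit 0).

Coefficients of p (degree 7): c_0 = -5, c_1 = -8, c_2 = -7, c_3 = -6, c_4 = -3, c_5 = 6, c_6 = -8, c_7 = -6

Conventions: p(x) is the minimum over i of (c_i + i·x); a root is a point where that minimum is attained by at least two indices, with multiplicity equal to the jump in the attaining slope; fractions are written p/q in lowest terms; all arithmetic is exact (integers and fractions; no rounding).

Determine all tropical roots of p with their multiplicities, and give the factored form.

hull edge (i=0, c=-5) to (i=1, c=-8): slope -3, span 1
hull edge (i=1, c=-8) to (i=6, c=-8): slope 0, span 5
hull edge (i=6, c=-8) to (i=7, c=-6): slope 2, span 1
Factored form: p(x) = -6 ⊗ (x ⊕ (-2)) ⊗ (x ⊕ 0) ⊗ (x ⊕ 0) ⊗ (x ⊕ 0) ⊗ (x ⊕ 0) ⊗ (x ⊕ 0) ⊗ (x ⊕ 3)
Answer: roots = -2 (mult 1), 0 (mult 5), 3 (mult 1)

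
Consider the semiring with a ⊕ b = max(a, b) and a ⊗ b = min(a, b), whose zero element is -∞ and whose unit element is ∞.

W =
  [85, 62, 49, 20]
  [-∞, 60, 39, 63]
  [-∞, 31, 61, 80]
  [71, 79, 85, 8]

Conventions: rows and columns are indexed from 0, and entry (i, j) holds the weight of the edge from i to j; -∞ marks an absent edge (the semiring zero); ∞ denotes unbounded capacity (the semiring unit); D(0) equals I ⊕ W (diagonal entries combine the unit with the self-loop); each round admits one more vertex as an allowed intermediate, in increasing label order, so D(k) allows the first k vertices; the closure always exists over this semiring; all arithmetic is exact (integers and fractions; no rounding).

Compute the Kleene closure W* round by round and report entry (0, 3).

D(0):
  [∞, 62, 49, 20]
  [-∞, ∞, 39, 63]
  [-∞, 31, ∞, 80]
  [71, 79, 85, ∞]
D(1):
  [∞, 62, 49, 20]
  [-∞, ∞, 39, 63]
  [-∞, 31, ∞, 80]
  [71, 79, 85, ∞]
D(2):
  [∞, 62, 49, 62]
  [-∞, ∞, 39, 63]
  [-∞, 31, ∞, 80]
  [71, 79, 85, ∞]
D(3):
  [∞, 62, 49, 62]
  [-∞, ∞, 39, 63]
  [-∞, 31, ∞, 80]
  [71, 79, 85, ∞]
D(4):
  [∞, 62, 62, 62]
  [63, ∞, 63, 63]
  [71, 79, ∞, 80]
  [71, 79, 85, ∞]
Answer: W*[0][3] = 62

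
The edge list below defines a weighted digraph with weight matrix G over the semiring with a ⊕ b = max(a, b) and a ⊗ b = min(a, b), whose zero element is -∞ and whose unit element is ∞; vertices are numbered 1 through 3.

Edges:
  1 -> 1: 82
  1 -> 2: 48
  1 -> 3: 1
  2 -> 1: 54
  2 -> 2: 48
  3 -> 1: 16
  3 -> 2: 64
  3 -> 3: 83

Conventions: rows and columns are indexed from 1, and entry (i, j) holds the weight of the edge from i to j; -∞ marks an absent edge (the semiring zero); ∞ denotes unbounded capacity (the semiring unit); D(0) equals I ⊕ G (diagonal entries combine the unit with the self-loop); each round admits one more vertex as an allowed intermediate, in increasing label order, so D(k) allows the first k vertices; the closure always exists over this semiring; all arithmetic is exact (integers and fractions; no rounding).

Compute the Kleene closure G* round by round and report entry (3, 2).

D(0):
  [∞, 48, 1]
  [54, ∞, -∞]
  [16, 64, ∞]
D(1):
  [∞, 48, 1]
  [54, ∞, 1]
  [16, 64, ∞]
D(2):
  [∞, 48, 1]
  [54, ∞, 1]
  [54, 64, ∞]
D(3):
  [∞, 48, 1]
  [54, ∞, 1]
  [54, 64, ∞]
Answer: G*[3][2] = 64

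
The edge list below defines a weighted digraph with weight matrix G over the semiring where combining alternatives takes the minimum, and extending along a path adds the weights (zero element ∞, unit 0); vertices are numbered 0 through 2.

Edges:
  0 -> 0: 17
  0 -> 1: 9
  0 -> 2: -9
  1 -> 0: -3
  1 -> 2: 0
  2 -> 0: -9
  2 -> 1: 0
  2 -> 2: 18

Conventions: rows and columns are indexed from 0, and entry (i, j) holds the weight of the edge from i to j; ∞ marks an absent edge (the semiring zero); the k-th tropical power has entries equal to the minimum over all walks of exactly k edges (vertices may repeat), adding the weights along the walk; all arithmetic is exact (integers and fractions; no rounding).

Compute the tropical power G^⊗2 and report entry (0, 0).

G^⊗2:
  [-18, -9, 8]
  [-9, 0, -12]
  [-3, 0, -18]
Key observation: the optimum is the walk 0->2->0, with weight (-9) + (-9) = -18.
Optimal value attained by: walk 0->2->0.
Answer: (G^⊗2)[0][0] = -18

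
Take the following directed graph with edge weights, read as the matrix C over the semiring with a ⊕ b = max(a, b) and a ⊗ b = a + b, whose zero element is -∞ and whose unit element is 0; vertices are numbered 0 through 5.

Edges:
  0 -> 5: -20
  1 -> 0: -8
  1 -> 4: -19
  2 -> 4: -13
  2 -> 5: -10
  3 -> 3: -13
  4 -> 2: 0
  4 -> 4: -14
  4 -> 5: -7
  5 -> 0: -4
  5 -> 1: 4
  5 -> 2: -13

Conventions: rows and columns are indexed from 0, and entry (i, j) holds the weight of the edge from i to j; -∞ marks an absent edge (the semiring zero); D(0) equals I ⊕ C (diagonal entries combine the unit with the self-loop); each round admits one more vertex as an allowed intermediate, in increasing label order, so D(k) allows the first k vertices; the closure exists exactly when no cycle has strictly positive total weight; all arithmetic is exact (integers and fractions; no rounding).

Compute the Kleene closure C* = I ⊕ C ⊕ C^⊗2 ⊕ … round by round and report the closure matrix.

D(0):
  [0, -∞, -∞, -∞, -∞, -20]
  [-8, 0, -∞, -∞, -19, -∞]
  [-∞, -∞, 0, -∞, -13, -10]
  [-∞, -∞, -∞, 0, -∞, -∞]
  [-∞, -∞, 0, -∞, 0, -7]
  [-4, 4, -13, -∞, -∞, 0]
D(1):
  [0, -∞, -∞, -∞, -∞, -20]
  [-8, 0, -∞, -∞, -19, -28]
  [-∞, -∞, 0, -∞, -13, -10]
  [-∞, -∞, -∞, 0, -∞, -∞]
  [-∞, -∞, 0, -∞, 0, -7]
  [-4, 4, -13, -∞, -∞, 0]
D(2):
  [0, -∞, -∞, -∞, -∞, -20]
  [-8, 0, -∞, -∞, -19, -28]
  [-∞, -∞, 0, -∞, -13, -10]
  [-∞, -∞, -∞, 0, -∞, -∞]
  [-∞, -∞, 0, -∞, 0, -7]
  [-4, 4, -13, -∞, -15, 0]
D(3):
  [0, -∞, -∞, -∞, -∞, -20]
  [-8, 0, -∞, -∞, -19, -28]
  [-∞, -∞, 0, -∞, -13, -10]
  [-∞, -∞, -∞, 0, -∞, -∞]
  [-∞, -∞, 0, -∞, 0, -7]
  [-4, 4, -13, -∞, -15, 0]
D(4):
  [0, -∞, -∞, -∞, -∞, -20]
  [-8, 0, -∞, -∞, -19, -28]
  [-∞, -∞, 0, -∞, -13, -10]
  [-∞, -∞, -∞, 0, -∞, -∞]
  [-∞, -∞, 0, -∞, 0, -7]
  [-4, 4, -13, -∞, -15, 0]
D(5):
  [0, -∞, -∞, -∞, -∞, -20]
  [-8, 0, -19, -∞, -19, -26]
  [-∞, -∞, 0, -∞, -13, -10]
  [-∞, -∞, -∞, 0, -∞, -∞]
  [-∞, -∞, 0, -∞, 0, -7]
  [-4, 4, -13, -∞, -15, 0]
D(6):
  [0, -16, -33, -∞, -35, -20]
  [-8, 0, -19, -∞, -19, -26]
  [-14, -6, 0, -∞, -13, -10]
  [-∞, -∞, -∞, 0, -∞, -∞]
  [-11, -3, 0, -∞, 0, -7]
  [-4, 4, -13, -∞, -15, 0]
Answer: C* = [[0, -16, -33, -∞, -35, -20], [-8, 0, -19, -∞, -19, -26], [-14, -6, 0, -∞, -13, -10], [-∞, -∞, -∞, 0, -∞, -∞], [-11, -3, 0, -∞, 0, -7], [-4, 4, -13, -∞, -15, 0]]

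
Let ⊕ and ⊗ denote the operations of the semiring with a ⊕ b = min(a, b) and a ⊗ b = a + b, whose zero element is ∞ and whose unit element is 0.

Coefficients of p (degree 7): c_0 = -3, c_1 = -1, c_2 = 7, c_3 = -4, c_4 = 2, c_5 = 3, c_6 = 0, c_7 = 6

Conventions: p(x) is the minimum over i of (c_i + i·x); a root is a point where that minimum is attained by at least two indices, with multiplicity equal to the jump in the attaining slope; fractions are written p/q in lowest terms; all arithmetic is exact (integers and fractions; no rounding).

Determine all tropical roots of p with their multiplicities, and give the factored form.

hull edge (i=0, c=-3) to (i=3, c=-4): slope -1/3, span 3
hull edge (i=3, c=-4) to (i=6, c=0): slope 4/3, span 3
hull edge (i=6, c=0) to (i=7, c=6): slope 6, span 1
Factored form: p(x) = 6 ⊗ (x ⊕ (-6)) ⊗ (x ⊕ (-4/3)) ⊗ (x ⊕ (-4/3)) ⊗ (x ⊕ (-4/3)) ⊗ (x ⊕ 1/3) ⊗ (x ⊕ 1/3) ⊗ (x ⊕ 1/3)
Answer: roots = -6 (mult 1), -4/3 (mult 3), 1/3 (mult 3)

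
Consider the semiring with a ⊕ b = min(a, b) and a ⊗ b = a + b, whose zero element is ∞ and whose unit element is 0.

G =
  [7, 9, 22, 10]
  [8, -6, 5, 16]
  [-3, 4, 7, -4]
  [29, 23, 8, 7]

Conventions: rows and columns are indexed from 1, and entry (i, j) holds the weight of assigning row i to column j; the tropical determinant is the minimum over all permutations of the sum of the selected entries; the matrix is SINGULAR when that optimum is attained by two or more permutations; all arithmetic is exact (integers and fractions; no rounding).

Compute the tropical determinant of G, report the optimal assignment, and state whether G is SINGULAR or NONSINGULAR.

σ = (1, 2, 3, 4): 7 + (-6) + 7 + 7 = 15
σ = (1, 2, 4, 3): 7 + (-6) + (-4) + 8 = 5
σ = (1, 3, 2, 4): 7 + 5 + 4 + 7 = 23
σ = (1, 3, 4, 2): 7 + 5 + (-4) + 23 = 31
σ = (1, 4, 2, 3): 7 + 16 + 4 + 8 = 35
σ = (1, 4, 3, 2): 7 + 16 + 7 + 23 = 53
σ = (2, 1, 3, 4): 9 + 8 + 7 + 7 = 31
σ = (2, 1, 4, 3): 9 + 8 + (-4) + 8 = 21
σ = (2, 3, 1, 4): 9 + 5 + (-3) + 7 = 18
σ = (2, 3, 4, 1): 9 + 5 + (-4) + 29 = 39
σ = (2, 4, 1, 3): 9 + 16 + (-3) + 8 = 30
σ = (2, 4, 3, 1): 9 + 16 + 7 + 29 = 61
σ = (3, 1, 2, 4): 22 + 8 + 4 + 7 = 41
σ = (3, 1, 4, 2): 22 + 8 + (-4) + 23 = 49
σ = (3, 2, 1, 4): 22 + (-6) + (-3) + 7 = 20
σ = (3, 2, 4, 1): 22 + (-6) + (-4) + 29 = 41
σ = (3, 4, 1, 2): 22 + 16 + (-3) + 23 = 58
σ = (3, 4, 2, 1): 22 + 16 + 4 + 29 = 71
σ = (4, 1, 2, 3): 10 + 8 + 4 + 8 = 30
σ = (4, 1, 3, 2): 10 + 8 + 7 + 23 = 48
σ = (4, 2, 1, 3): 10 + (-6) + (-3) + 8 = 9
σ = (4, 2, 3, 1): 10 + (-6) + 7 + 29 = 40
σ = (4, 3, 1, 2): 10 + 5 + (-3) + 23 = 35
σ = (4, 3, 2, 1): 10 + 5 + 4 + 29 = 48
Optimal value attained by: σ = (1, 2, 4, 3).
Answer: det⊕(G) = 5; verdict: NONSINGULAR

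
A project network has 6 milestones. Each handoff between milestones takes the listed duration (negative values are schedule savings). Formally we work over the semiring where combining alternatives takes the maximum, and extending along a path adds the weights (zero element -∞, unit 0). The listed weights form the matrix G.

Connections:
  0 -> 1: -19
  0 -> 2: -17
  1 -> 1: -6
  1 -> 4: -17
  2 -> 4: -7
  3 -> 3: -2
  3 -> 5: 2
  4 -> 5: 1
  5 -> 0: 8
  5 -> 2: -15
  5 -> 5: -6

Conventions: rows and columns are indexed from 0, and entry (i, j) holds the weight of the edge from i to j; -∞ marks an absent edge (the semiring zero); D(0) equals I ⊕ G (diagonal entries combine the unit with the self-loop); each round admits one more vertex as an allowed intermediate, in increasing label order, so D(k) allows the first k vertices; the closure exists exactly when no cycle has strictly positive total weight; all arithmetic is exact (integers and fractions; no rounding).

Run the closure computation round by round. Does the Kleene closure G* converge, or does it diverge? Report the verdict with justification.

D(0):
  [0, -19, -17, -∞, -∞, -∞]
  [-∞, 0, -∞, -∞, -17, -∞]
  [-∞, -∞, 0, -∞, -7, -∞]
  [-∞, -∞, -∞, 0, -∞, 2]
  [-∞, -∞, -∞, -∞, 0, 1]
  [8, -∞, -15, -∞, -∞, 0]
D(1):
  [0, -19, -17, -∞, -∞, -∞]
  [-∞, 0, -∞, -∞, -17, -∞]
  [-∞, -∞, 0, -∞, -7, -∞]
  [-∞, -∞, -∞, 0, -∞, 2]
  [-∞, -∞, -∞, -∞, 0, 1]
  [8, -11, -9, -∞, -∞, 0]
D(2):
  [0, -19, -17, -∞, -36, -∞]
  [-∞, 0, -∞, -∞, -17, -∞]
  [-∞, -∞, 0, -∞, -7, -∞]
  [-∞, -∞, -∞, 0, -∞, 2]
  [-∞, -∞, -∞, -∞, 0, 1]
  [8, -11, -9, -∞, -28, 0]
D(3):
  [0, -19, -17, -∞, -24, -∞]
  [-∞, 0, -∞, -∞, -17, -∞]
  [-∞, -∞, 0, -∞, -7, -∞]
  [-∞, -∞, -∞, 0, -∞, 2]
  [-∞, -∞, -∞, -∞, 0, 1]
  [8, -11, -9, -∞, -16, 0]
D(4):
  [0, -19, -17, -∞, -24, -∞]
  [-∞, 0, -∞, -∞, -17, -∞]
  [-∞, -∞, 0, -∞, -7, -∞]
  [-∞, -∞, -∞, 0, -∞, 2]
  [-∞, -∞, -∞, -∞, 0, 1]
  [8, -11, -9, -∞, -16, 0]
D(5):
  [0, -19, -17, -∞, -24, -23]
  [-∞, 0, -∞, -∞, -17, -16]
  [-∞, -∞, 0, -∞, -7, -6]
  [-∞, -∞, -∞, 0, -∞, 2]
  [-∞, -∞, -∞, -∞, 0, 1]
  [8, -11, -9, -∞, -16, 0]
D(6):
  [0, -19, -17, -∞, -24, -23]
  [-8, 0, -25, -∞, -17, -16]
  [2, -17, 0, -∞, -7, -6]
  [10, -9, -7, 0, -14, 2]
  [9, -10, -8, -∞, 0, 1]
  [8, -11, -9, -∞, -16, 0]
Key observation: every diagonal entry stays at the unit through all rounds, so no improving cycle exists.
Answer: CONVERGES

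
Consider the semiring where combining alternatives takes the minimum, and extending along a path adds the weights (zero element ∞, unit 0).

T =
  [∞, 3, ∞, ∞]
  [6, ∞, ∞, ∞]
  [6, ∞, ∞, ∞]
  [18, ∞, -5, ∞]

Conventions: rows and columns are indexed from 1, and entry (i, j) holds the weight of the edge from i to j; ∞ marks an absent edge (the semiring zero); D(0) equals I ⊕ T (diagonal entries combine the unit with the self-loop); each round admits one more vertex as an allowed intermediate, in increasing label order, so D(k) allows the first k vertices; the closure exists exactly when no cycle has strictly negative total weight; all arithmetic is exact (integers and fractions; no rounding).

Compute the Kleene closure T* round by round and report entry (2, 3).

D(0):
  [0, 3, ∞, ∞]
  [6, 0, ∞, ∞]
  [6, ∞, 0, ∞]
  [18, ∞, -5, 0]
D(1):
  [0, 3, ∞, ∞]
  [6, 0, ∞, ∞]
  [6, 9, 0, ∞]
  [18, 21, -5, 0]
D(2):
  [0, 3, ∞, ∞]
  [6, 0, ∞, ∞]
  [6, 9, 0, ∞]
  [18, 21, -5, 0]
D(3):
  [0, 3, ∞, ∞]
  [6, 0, ∞, ∞]
  [6, 9, 0, ∞]
  [1, 4, -5, 0]
D(4):
  [0, 3, ∞, ∞]
  [6, 0, ∞, ∞]
  [6, 9, 0, ∞]
  [1, 4, -5, 0]
Answer: T*[2][3] = ∞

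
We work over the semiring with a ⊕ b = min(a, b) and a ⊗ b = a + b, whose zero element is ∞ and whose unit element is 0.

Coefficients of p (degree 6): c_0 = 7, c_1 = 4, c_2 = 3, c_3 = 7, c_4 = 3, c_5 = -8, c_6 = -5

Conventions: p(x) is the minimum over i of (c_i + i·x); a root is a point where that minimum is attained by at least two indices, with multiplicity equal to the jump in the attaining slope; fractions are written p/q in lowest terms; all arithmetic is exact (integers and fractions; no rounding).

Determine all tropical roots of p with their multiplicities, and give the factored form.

hull edge (i=0, c=7) to (i=5, c=-8): slope -3, span 5
hull edge (i=5, c=-8) to (i=6, c=-5): slope 3, span 1
Factored form: p(x) = -5 ⊗ (x ⊕ (-3)) ⊗ (x ⊕ 3) ⊗ (x ⊕ 3) ⊗ (x ⊕ 3) ⊗ (x ⊕ 3) ⊗ (x ⊕ 3)
Answer: roots = -3 (mult 1), 3 (mult 5)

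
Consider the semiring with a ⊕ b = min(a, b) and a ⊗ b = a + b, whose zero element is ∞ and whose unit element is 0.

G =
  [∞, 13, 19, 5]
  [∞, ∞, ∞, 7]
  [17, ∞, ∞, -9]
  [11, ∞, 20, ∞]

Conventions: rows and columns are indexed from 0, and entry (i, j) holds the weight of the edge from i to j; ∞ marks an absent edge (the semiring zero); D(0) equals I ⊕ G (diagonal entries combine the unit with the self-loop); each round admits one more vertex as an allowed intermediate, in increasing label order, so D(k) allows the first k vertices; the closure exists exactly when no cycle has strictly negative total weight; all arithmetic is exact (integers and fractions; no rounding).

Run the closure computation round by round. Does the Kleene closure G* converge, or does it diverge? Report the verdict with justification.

D(0):
  [0, 13, 19, 5]
  [∞, 0, ∞, 7]
  [17, ∞, 0, -9]
  [11, ∞, 20, 0]
D(1):
  [0, 13, 19, 5]
  [∞, 0, ∞, 7]
  [17, 30, 0, -9]
  [11, 24, 20, 0]
D(2):
  [0, 13, 19, 5]
  [∞, 0, ∞, 7]
  [17, 30, 0, -9]
  [11, 24, 20, 0]
D(3):
  [0, 13, 19, 5]
  [∞, 0, ∞, 7]
  [17, 30, 0, -9]
  [11, 24, 20, 0]
D(4):
  [0, 13, 19, 5]
  [18, 0, 27, 7]
  [2, 15, 0, -9]
  [11, 24, 20, 0]
Key observation: every diagonal entry stays at the unit through all rounds, so no improving cycle exists.
Answer: CONVERGES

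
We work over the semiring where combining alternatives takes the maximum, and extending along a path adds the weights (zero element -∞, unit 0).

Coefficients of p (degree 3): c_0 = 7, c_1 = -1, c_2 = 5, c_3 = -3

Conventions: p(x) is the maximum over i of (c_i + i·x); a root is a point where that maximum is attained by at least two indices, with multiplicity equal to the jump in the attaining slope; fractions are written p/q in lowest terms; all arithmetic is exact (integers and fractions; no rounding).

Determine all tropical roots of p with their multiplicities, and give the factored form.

hull edge (i=0, c=7) to (i=2, c=5): slope -1, span 2
hull edge (i=2, c=5) to (i=3, c=-3): slope -8, span 1
Factored form: p(x) = -3 ⊗ (x ⊕ 1) ⊗ (x ⊕ 1) ⊗ (x ⊕ 8)
Answer: roots = 1 (mult 2), 8 (mult 1)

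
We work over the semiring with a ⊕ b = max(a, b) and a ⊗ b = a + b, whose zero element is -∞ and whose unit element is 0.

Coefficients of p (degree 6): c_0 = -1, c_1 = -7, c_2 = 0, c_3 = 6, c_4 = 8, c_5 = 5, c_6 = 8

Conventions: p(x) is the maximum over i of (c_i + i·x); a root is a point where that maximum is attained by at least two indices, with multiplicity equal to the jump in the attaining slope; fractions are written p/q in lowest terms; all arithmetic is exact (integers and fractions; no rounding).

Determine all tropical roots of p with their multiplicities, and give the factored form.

hull edge (i=0, c=-1) to (i=3, c=6): slope 7/3, span 3
hull edge (i=3, c=6) to (i=4, c=8): slope 2, span 1
hull edge (i=4, c=8) to (i=6, c=8): slope 0, span 2
Factored form: p(x) = 8 ⊗ (x ⊕ (-7/3)) ⊗ (x ⊕ (-7/3)) ⊗ (x ⊕ (-7/3)) ⊗ (x ⊕ (-2)) ⊗ (x ⊕ 0) ⊗ (x ⊕ 0)
Answer: roots = -7/3 (mult 3), -2 (mult 1), 0 (mult 2)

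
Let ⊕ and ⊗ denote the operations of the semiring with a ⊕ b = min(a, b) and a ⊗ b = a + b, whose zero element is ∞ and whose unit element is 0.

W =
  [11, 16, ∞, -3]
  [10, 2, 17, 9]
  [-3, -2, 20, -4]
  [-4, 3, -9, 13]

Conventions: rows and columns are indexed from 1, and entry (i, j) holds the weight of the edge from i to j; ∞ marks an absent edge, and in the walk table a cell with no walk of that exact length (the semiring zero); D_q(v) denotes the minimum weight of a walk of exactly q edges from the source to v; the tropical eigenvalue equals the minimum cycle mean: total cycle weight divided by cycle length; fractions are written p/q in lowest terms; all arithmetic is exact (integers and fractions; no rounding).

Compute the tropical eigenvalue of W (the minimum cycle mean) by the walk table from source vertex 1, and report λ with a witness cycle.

q=0: [0, ∞, ∞, ∞]
q=1: [11, 16, ∞, -3]
q=2: [-7, 0, -12, 8]
q=3: [-15, -14, -1, -16]
q=4: [-20, -13, -25, -18]
Optimal cycle mean attained by: cycle 3->4->3, total (-4) + (-9), length 2.
Answer: λ = -13/2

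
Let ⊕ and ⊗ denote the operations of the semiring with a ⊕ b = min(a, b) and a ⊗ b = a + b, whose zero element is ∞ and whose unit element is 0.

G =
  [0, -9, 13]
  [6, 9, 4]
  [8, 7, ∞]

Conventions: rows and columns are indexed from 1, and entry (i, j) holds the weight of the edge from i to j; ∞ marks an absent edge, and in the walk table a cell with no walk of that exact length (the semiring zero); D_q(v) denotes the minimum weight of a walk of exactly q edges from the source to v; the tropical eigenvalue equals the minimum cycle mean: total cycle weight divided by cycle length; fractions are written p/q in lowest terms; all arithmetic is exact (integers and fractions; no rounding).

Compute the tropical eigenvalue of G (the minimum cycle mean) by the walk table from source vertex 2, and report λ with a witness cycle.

q=0: [∞, 0, ∞]
q=1: [6, 9, 4]
q=2: [6, -3, 13]
q=3: [3, -3, 1]
Optimal cycle mean attained by: cycle 1->2->1, total (-9) + 6, length 2.
Answer: λ = -3/2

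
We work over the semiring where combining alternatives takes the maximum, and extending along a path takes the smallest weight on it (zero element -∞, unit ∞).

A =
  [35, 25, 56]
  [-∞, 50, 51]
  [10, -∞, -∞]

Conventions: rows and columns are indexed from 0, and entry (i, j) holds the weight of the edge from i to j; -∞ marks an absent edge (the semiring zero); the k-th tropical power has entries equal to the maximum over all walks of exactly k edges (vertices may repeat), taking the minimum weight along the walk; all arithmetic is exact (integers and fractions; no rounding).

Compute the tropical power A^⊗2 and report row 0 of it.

A^⊗2:
  [35, 25, 35]
  [10, 50, 50]
  [10, 10, 10]
Answer: row 0 of A^⊗2 = [35, 25, 35]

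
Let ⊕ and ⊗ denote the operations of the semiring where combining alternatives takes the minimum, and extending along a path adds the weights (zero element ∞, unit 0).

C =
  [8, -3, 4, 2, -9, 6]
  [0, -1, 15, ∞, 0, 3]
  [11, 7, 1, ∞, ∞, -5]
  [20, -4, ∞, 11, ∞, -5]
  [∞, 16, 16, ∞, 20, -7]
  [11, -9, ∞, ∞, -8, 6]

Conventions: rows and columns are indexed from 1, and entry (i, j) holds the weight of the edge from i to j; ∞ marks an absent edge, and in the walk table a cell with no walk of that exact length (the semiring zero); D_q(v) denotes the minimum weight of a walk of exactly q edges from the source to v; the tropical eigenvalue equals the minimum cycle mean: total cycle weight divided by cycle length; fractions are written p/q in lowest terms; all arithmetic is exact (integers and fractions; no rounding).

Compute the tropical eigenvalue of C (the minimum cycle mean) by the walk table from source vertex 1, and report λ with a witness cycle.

q=0: [0, ∞, ∞, ∞, ∞, ∞]
q=1: [8, -3, 4, 2, -9, 6]
q=2: [-3, -4, 5, 10, -3, -16]
q=3: [-5, -25, 1, -1, -24, -10]
q=4: [-25, -26, -10, -3, -25, -31]
q=5: [-26, -40, -21, -23, -39, -32]
q=6: [-40, -41, -25, -24, -40, -46]
Optimal cycle mean attained by: cycle 5->6->5, total (-7) + (-8), length 2.
Answer: λ = -15/2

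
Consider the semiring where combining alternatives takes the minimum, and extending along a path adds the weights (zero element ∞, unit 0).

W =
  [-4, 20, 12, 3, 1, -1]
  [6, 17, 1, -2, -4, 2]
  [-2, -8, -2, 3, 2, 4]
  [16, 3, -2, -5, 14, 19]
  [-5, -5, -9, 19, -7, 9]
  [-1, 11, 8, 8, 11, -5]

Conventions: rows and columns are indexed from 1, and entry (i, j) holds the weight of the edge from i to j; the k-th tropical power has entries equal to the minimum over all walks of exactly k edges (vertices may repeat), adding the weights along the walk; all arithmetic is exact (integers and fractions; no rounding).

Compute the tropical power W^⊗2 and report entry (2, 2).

W^⊗2:
  [-8, -4, -8, -2, -6, -6]
  [-9, -9, -13, -7, -11, -3]
  [-6, -10, -7, -10, -12, -6]
  [-4, -10, -7, -10, -1, 2]
  [-12, -17, -16, -7, -14, -6]
  [-6, 0, 2, 2, 0, -10]
Key observation: the optimum is the walk 2->5->2, with weight (-4) + (-5) = -9.
Optimal value attained by: walk 2->5->2.
Answer: (W^⊗2)[2][2] = -9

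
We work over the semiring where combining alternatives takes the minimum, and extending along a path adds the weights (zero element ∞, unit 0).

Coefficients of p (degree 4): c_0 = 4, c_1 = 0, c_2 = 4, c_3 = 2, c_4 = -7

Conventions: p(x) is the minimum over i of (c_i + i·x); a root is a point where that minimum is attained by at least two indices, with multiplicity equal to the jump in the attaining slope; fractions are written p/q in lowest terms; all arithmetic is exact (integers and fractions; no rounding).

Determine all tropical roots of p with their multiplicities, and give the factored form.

hull edge (i=0, c=4) to (i=1, c=0): slope -4, span 1
hull edge (i=1, c=0) to (i=4, c=-7): slope -7/3, span 3
Factored form: p(x) = -7 ⊗ (x ⊕ 7/3) ⊗ (x ⊕ 7/3) ⊗ (x ⊕ 7/3) ⊗ (x ⊕ 4)
Answer: roots = 7/3 (mult 3), 4 (mult 1)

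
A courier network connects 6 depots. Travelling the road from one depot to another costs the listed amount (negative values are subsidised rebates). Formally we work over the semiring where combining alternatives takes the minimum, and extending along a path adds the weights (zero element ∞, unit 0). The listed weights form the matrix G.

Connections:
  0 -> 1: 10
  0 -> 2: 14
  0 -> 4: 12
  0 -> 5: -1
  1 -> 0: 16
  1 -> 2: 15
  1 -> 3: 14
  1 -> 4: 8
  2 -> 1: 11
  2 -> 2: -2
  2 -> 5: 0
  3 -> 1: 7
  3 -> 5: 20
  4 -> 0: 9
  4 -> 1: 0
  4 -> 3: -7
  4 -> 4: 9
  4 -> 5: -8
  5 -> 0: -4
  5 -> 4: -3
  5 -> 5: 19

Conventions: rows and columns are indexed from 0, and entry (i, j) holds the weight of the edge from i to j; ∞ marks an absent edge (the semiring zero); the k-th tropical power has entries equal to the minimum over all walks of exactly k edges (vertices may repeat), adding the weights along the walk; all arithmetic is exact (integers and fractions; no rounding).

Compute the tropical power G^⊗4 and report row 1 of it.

G^⊗2:
  [-5, 12, 12, 5, -4, 4]
  [17, 8, 13, 1, 17, 0]
  [-4, 9, -4, 25, -3, -2]
  [16, ∞, 22, 21, 15, 39]
  [-12, 0, 15, 2, -11, 1]
  [6, -3, 10, -10, 6, -11]
G^⊗3:
  [0, -4, 9, -11, 1, -12]
  [-4, 8, 11, 10, -3, 9]
  [-6, -3, -6, -10, -5, -11]
  [24, 15, 20, 8, 24, 7]
  [-3, -11, 2, -18, -2, -19]
  [-15, -3, 8, -1, -14, -2]
G^⊗4:
  [-16, -4, 7, -6, -15, -7]
  [5, -3, 9, -10, 6, -11]
  [-15, -5, -8, -12, -14, -13]
  [3, 15, 18, 17, 4, 16]
  [-23, -11, 0, -9, -22, -10]
  [-6, -14, -1, -21, -5, -22]
Answer: row 1 of G^⊗4 = [5, -3, 9, -10, 6, -11]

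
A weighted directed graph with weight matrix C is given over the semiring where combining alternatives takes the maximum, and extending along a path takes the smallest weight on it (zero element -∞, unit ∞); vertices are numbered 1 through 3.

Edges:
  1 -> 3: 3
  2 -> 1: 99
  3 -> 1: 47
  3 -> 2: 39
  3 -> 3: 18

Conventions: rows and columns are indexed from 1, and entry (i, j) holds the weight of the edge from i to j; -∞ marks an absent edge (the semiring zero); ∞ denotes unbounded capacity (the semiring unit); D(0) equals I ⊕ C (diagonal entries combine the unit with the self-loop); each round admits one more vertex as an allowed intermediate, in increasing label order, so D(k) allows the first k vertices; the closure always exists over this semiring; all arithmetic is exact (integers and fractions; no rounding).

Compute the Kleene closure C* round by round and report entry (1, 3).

D(0):
  [∞, -∞, 3]
  [99, ∞, -∞]
  [47, 39, ∞]
D(1):
  [∞, -∞, 3]
  [99, ∞, 3]
  [47, 39, ∞]
D(2):
  [∞, -∞, 3]
  [99, ∞, 3]
  [47, 39, ∞]
D(3):
  [∞, 3, 3]
  [99, ∞, 3]
  [47, 39, ∞]
Answer: C*[1][3] = 3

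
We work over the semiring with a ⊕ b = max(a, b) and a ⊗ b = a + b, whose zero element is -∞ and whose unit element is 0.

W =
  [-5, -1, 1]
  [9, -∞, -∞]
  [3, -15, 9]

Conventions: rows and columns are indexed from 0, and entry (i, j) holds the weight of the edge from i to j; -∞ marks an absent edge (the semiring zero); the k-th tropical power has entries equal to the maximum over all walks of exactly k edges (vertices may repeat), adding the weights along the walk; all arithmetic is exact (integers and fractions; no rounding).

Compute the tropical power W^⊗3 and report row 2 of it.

W^⊗2:
  [8, -6, 10]
  [4, 8, 10]
  [12, 2, 18]
W^⊗3:
  [13, 7, 19]
  [17, 3, 19]
  [21, 11, 27]
Answer: row 2 of W^⊗3 = [21, 11, 27]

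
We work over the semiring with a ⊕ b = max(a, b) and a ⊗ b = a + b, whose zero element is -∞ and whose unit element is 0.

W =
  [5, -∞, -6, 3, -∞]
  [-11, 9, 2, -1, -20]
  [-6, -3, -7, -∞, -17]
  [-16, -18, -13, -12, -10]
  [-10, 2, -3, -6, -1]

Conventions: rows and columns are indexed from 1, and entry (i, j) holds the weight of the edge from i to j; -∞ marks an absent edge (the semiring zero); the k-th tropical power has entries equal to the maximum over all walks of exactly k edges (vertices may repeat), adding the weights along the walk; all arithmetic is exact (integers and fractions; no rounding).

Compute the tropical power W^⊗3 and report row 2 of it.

W^⊗2:
  [10, -9, -1, 8, -7]
  [-2, 18, 11, 8, -11]
  [-1, 6, -1, -3, -18]
  [-11, -8, -13, -13, -11]
  [-5, 11, 4, 1, -2]
W^⊗3:
  [15, 0, 4, 13, -2]
  [7, 27, 20, 17, -2]
  [4, 15, 8, 5, -13]
  [-6, 1, -6, -8, -12]
  [0, 20, 13, 10, -3]
Answer: row 2 of W^⊗3 = [7, 27, 20, 17, -2]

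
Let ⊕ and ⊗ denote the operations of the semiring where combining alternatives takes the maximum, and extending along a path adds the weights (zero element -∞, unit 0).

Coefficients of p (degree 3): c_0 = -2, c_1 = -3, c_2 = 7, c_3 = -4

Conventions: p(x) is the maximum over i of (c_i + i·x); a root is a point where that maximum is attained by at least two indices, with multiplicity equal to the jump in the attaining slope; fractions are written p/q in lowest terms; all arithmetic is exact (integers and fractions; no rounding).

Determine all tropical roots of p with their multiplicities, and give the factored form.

hull edge (i=0, c=-2) to (i=2, c=7): slope 9/2, span 2
hull edge (i=2, c=7) to (i=3, c=-4): slope -11, span 1
Factored form: p(x) = -4 ⊗ (x ⊕ (-9/2)) ⊗ (x ⊕ (-9/2)) ⊗ (x ⊕ 11)
Answer: roots = -9/2 (mult 2), 11 (mult 1)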